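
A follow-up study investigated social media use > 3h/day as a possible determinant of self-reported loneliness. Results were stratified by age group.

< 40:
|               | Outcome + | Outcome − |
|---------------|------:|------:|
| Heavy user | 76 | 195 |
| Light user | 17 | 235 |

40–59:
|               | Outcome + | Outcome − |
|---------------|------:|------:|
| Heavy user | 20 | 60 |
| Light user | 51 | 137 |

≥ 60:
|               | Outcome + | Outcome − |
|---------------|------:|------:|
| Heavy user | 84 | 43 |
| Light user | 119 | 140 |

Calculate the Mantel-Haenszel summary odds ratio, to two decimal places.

OR_MH = Σ(aᵢdᵢ/nᵢ) / Σ(bᵢcᵢ/nᵢ), where nᵢ is the stratum total.
Stratum 1 (< 40): n = 523; a·d/n = 76·235/523 = 34.1491; b·c/n = 195·17/523 = 6.3384
Stratum 2 (40–59): n = 268; a·d/n = 20·137/268 = 10.2239; b·c/n = 60·51/268 = 11.4179
Stratum 3 (≥ 60): n = 386; a·d/n = 84·140/386 = 30.4663; b·c/n = 43·119/386 = 13.2565
OR_MH = (34.1491 + 10.2239 + 30.4663) / (6.3384 + 11.4179 + 13.2565) = 74.8393 / 31.0128 = 2.41317

2.41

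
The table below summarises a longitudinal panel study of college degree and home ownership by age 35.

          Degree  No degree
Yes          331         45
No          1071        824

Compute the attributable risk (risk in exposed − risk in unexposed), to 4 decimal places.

0.1843

Reading the table with exposure as columns: a = 331 (Degree, case), b = 1071 (Degree, non-case), c = 45 (No degree, case), d = 824.
Risk in exposed = 331/1402 = 0.236091; risk in unexposed = 45/869 = 0.051784.
Risk difference = 0.236091 − 0.051784 = 0.184308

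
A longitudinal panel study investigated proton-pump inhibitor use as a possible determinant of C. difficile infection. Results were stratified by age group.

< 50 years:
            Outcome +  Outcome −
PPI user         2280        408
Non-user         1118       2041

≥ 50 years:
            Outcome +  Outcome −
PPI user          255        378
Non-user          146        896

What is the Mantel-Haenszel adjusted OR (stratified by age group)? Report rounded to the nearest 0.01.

8.40

OR_MH = Σ(aᵢdᵢ/nᵢ) / Σ(bᵢcᵢ/nᵢ), where nᵢ is the stratum total.
Stratum 1 (< 50 years): n = 5847; a·d/n = 2280·2041/5847 = 795.8748; b·c/n = 408·1118/5847 = 78.0133
Stratum 2 (≥ 50 years): n = 1675; a·d/n = 255·896/1675 = 136.4060; b·c/n = 378·146/1675 = 32.9481
OR_MH = (795.8748 + 136.4060) / (78.0133 + 32.9481) = 932.2808 / 110.9614 = 8.40185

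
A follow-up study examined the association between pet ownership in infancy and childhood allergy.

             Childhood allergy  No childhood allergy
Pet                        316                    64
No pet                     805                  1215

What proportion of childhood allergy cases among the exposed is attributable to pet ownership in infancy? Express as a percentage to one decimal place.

Cells: a = 316, b = 64, c = 805, d = 1215.
Risk in exposed = 316/380 = 0.83158; risk in unexposed = 805/2020 = 0.39851.
RR = 0.83158/0.39851 = 2.08669
AR% = (RR − 1)/RR × 100 = (2.08669 − 1)/2.08669 × 100 = 52.0773%

52.1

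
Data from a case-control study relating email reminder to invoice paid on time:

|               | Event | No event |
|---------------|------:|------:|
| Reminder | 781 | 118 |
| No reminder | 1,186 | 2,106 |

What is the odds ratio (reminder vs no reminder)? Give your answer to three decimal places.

Cells: a = 781, b = 118, c = 1186, d = 2106.
OR = (a·d)/(b·c) = (781 × 2106) / (118 × 1186) = 1644786 / 139948 = 11.75284
The odds of invoice paid on time are about 11.75 times as high in the reminder group.

11.753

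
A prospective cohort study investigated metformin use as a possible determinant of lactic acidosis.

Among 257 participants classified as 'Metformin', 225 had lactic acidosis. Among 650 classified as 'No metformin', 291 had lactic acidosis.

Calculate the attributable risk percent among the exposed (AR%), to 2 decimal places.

From the description: a = 225, b = 32, c = 291, d = 359.
Risk in exposed = 225/257 = 0.87549; risk in unexposed = 291/650 = 0.44769.
RR = 0.87549/0.44769 = 1.95555
AR% = (RR − 1)/RR × 100 = (1.95555 − 1)/1.95555 × 100 = 48.8636%

48.86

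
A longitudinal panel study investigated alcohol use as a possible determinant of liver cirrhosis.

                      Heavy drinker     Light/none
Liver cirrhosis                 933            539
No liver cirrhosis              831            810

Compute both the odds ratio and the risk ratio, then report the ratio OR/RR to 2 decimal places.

Reading the table with exposure as columns: a = 933 (Heavy drinker, case), b = 831 (Heavy drinker, non-case), c = 539 (Light/none, case), d = 810.
OR = (933·810)/(831·539) = 755730/447909 = 1.68724
Risk in exposed = 933/1764 = 0.52891; risk in unexposed = 539/1349 = 0.39956; RR = 1.32375
OR/RR = 1.68724 / 1.32375 = 1.27459
The outcome is not rare, so the OR lies further from 1 than the RR.

1.27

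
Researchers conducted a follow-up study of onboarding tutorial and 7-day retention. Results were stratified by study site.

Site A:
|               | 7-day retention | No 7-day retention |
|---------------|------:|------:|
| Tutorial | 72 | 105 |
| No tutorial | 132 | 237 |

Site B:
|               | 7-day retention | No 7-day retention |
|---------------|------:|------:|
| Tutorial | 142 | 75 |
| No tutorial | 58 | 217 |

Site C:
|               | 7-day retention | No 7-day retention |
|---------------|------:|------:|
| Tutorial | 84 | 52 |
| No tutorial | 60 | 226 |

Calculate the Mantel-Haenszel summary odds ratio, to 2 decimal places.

OR_MH = Σ(aᵢdᵢ/nᵢ) / Σ(bᵢcᵢ/nᵢ), where nᵢ is the stratum total.
Stratum 1 (Site A): n = 546; a·d/n = 72·237/546 = 31.2527; b·c/n = 105·132/546 = 25.3846
Stratum 2 (Site B): n = 492; a·d/n = 142·217/492 = 62.6301; b·c/n = 75·58/492 = 8.8415
Stratum 3 (Site C): n = 422; a·d/n = 84·226/422 = 44.9858; b·c/n = 52·60/422 = 7.3934
OR_MH = (31.2527 + 62.6301 + 44.9858) / (25.3846 + 8.8415 + 7.3934) = 138.8686 / 41.6194 = 3.33663

3.34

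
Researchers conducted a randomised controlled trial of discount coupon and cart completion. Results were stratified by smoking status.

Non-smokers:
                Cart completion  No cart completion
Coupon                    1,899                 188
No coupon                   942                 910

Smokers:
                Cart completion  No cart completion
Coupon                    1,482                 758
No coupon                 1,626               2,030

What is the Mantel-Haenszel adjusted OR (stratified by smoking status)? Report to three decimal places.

3.736

OR_MH = Σ(aᵢdᵢ/nᵢ) / Σ(bᵢcᵢ/nᵢ), where nᵢ is the stratum total.
Stratum 1 (Non-smokers): n = 3939; a·d/n = 1899·910/3939 = 438.7129; b·c/n = 188·942/3939 = 44.9596
Stratum 2 (Smokers): n = 5896; a·d/n = 1482·2030/5896 = 510.2544; b·c/n = 758·1626/5896 = 209.0414
OR_MH = (438.7129 + 510.2544) / (44.9596 + 209.0414) = 948.9673 / 254.0010 = 3.73608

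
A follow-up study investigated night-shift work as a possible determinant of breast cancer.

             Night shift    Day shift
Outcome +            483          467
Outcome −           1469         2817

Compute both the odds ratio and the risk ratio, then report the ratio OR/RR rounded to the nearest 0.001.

Reading the table with exposure as columns: a = 483 (Night shift, case), b = 1469 (Night shift, non-case), c = 467 (Day shift, case), d = 2817.
OR = (483·2817)/(1469·467) = 1360611/686023 = 1.98333
Risk in exposed = 483/1952 = 0.24744; risk in unexposed = 467/3284 = 0.14220; RR = 1.74002
OR/RR = 1.98333 / 1.74002 = 1.13983
The outcome is not rare, so the OR lies further from 1 than the RR.

1.140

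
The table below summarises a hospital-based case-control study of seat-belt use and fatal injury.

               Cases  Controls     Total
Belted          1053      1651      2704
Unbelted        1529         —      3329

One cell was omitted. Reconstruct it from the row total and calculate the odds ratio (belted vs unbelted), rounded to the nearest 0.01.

0.75

The missing cell is in the unexposed row: 3329 − 1529 = 1800.
So a = 1053, b = 1651, c = 1529, d = 1800.
OR = (a·d)/(b·c) = (1053 × 1800) / (1651 × 1529) = 1895400 / 2524379 = 0.75084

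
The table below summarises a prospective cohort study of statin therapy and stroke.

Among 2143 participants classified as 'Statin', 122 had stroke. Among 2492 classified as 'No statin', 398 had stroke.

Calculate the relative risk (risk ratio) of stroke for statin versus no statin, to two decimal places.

From the description: a = 122, b = 2021, c = 398, d = 2094.
Risk in exposed = 122/2143 = 0.05693; risk in unexposed = 398/2492 = 0.15971.
RR = 0.05693 / 0.15971 = 0.35645
The risk is 64% lower among the exposed than among the unexposed.

0.36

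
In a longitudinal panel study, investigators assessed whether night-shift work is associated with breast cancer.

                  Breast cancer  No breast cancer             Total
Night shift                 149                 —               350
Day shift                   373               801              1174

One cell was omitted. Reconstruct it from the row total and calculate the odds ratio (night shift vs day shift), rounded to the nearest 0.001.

The missing cell is in the exposed row: 350 − 149 = 201.
So a = 149, b = 201, c = 373, d = 801.
OR = (a·d)/(b·c) = (149 × 801) / (201 × 373) = 119349 / 74973 = 1.59189

1.592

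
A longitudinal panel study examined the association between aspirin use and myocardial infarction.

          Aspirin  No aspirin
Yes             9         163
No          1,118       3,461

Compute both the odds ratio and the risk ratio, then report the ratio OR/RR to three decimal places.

Reading the table with exposure as columns: a = 9 (Aspirin, case), b = 1118 (Aspirin, non-case), c = 163 (No aspirin, case), d = 3461.
OR = (9·3461)/(1118·163) = 31149/182234 = 0.17093
Risk in exposed = 9/1127 = 0.00799; risk in unexposed = 163/3624 = 0.04498; RR = 0.17755
OR/RR = 0.17093 / 0.17755 = 0.96271
The outcome is rare in both groups, so OR ≈ RR (ratio near 1).

0.963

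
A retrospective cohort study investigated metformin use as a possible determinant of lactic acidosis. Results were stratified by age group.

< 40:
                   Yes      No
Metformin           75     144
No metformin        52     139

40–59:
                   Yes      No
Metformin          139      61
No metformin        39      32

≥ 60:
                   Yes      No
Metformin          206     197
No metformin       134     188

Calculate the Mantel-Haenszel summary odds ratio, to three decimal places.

1.501

OR_MH = Σ(aᵢdᵢ/nᵢ) / Σ(bᵢcᵢ/nᵢ), where nᵢ is the stratum total.
Stratum 1 (< 40): n = 410; a·d/n = 75·139/410 = 25.4268; b·c/n = 144·52/410 = 18.2634
Stratum 2 (40–59): n = 271; a·d/n = 139·32/271 = 16.4133; b·c/n = 61·39/271 = 8.7786
Stratum 3 (≥ 60): n = 725; a·d/n = 206·188/725 = 53.4179; b·c/n = 197·134/725 = 36.4110
OR_MH = (25.4268 + 16.4133 + 53.4179) / (18.2634 + 8.7786 + 36.4110) = 95.2580 / 63.4530 = 1.50124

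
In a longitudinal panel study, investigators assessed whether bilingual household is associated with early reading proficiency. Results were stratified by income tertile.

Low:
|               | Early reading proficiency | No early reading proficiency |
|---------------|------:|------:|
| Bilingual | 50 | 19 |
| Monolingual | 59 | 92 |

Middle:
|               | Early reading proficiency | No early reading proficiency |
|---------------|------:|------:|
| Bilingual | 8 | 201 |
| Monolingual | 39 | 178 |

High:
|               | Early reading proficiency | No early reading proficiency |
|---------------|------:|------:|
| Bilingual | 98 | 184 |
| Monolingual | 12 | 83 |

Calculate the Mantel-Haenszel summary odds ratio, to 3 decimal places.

1.561

OR_MH = Σ(aᵢdᵢ/nᵢ) / Σ(bᵢcᵢ/nᵢ), where nᵢ is the stratum total.
Stratum 1 (Low): n = 220; a·d/n = 50·92/220 = 20.9091; b·c/n = 19·59/220 = 5.0955
Stratum 2 (Middle): n = 426; a·d/n = 8·178/426 = 3.3427; b·c/n = 201·39/426 = 18.4014
Stratum 3 (High): n = 377; a·d/n = 98·83/377 = 21.5756; b·c/n = 184·12/377 = 5.8568
OR_MH = (20.9091 + 3.3427 + 21.5756) / (5.0955 + 18.4014 + 5.8568) = 45.8274 / 29.3536 = 1.56122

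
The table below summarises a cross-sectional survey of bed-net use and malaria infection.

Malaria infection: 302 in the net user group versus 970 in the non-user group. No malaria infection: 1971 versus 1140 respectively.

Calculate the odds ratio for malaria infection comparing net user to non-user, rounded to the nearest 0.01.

From the description: a = 302, b = 1971, c = 970, d = 1140.
OR = (a·d)/(b·c) = (302 × 1140) / (1971 × 970) = 344280 / 1911870 = 0.18008
Exposure is associated with lower odds of malaria infection (OR = 0.18 < 1).

0.18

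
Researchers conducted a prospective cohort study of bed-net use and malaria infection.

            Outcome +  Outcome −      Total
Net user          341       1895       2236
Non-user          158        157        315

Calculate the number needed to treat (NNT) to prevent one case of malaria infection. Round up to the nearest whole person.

Risk in treated group = 341/2236 = 0.15250; risk in control = 158/315 = 0.50159.
Absolute risk reduction = 0.50159 − 0.15250 = 0.34908
NNT = 1 / ARR = 1 / 0.34908 = 2.865 → round up → 3

3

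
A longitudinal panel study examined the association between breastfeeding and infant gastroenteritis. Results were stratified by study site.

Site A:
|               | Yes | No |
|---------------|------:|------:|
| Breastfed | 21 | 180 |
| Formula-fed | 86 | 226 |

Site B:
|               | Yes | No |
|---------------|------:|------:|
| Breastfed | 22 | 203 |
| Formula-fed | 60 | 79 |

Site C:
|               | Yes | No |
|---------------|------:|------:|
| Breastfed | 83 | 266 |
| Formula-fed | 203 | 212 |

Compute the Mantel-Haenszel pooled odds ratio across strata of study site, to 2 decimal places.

0.28

OR_MH = Σ(aᵢdᵢ/nᵢ) / Σ(bᵢcᵢ/nᵢ), where nᵢ is the stratum total.
Stratum 1 (Site A): n = 513; a·d/n = 21·226/513 = 9.2515; b·c/n = 180·86/513 = 30.1754
Stratum 2 (Site B): n = 364; a·d/n = 22·79/364 = 4.7747; b·c/n = 203·60/364 = 33.4615
Stratum 3 (Site C): n = 764; a·d/n = 83·212/764 = 23.0314; b·c/n = 266·203/764 = 70.6780
OR_MH = (9.2515 + 4.7747 + 23.0314) / (30.1754 + 33.4615 + 70.6780) = 37.0576 / 134.3150 = 0.27590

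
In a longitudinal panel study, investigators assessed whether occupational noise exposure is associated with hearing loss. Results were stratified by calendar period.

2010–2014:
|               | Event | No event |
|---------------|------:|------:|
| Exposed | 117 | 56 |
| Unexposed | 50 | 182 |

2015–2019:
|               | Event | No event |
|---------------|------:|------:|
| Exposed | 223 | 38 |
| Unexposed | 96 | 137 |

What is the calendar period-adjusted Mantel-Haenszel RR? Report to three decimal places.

RR_MH = Σ(aᵢ·n₀ᵢ/nᵢ) / Σ(cᵢ·n₁ᵢ/nᵢ), with n₁ᵢ = aᵢ+bᵢ (exposed), n₀ᵢ = cᵢ+dᵢ (unexposed), nᵢ = n₁ᵢ+n₀ᵢ.
Stratum 1 (2010–2014): n₁ = 173, n₀ = 232, n = 405; a·n₀/n = 117·232/405 = 67.0222; c·n₁/n = 50·173/405 = 21.3580
Stratum 2 (2015–2019): n₁ = 261, n₀ = 233, n = 494; a·n₀/n = 223·233/494 = 105.1802; c·n₁/n = 96·261/494 = 50.7206
RR_MH = (67.0222 + 105.1802) / (21.3580 + 50.7206) = 172.2024 / 72.0787 = 2.38909

2.389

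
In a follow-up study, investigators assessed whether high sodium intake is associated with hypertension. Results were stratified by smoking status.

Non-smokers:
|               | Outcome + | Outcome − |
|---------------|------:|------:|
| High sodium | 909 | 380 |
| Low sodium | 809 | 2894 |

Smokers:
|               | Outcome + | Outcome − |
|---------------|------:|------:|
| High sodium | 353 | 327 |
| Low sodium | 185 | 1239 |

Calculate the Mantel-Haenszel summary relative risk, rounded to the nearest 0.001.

RR_MH = Σ(aᵢ·n₀ᵢ/nᵢ) / Σ(cᵢ·n₁ᵢ/nᵢ), with n₁ᵢ = aᵢ+bᵢ (exposed), n₀ᵢ = cᵢ+dᵢ (unexposed), nᵢ = n₁ᵢ+n₀ᵢ.
Stratum 1 (Non-smokers): n₁ = 1289, n₀ = 3703, n = 4992; a·n₀/n = 909·3703/4992 = 674.2843; c·n₁/n = 809·1289/4992 = 208.8944
Stratum 2 (Smokers): n₁ = 680, n₀ = 1424, n = 2104; a·n₀/n = 353·1424/2104 = 238.9125; c·n₁/n = 185·680/2104 = 59.7909
RR_MH = (674.2843 + 238.9125) / (208.8944 + 59.7909) = 913.1968 / 268.6853 = 3.39876

3.399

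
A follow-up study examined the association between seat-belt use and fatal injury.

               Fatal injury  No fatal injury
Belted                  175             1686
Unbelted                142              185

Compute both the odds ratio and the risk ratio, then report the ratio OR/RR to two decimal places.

Cells: a = 175, b = 1686, c = 142, d = 185.
OR = (175·185)/(1686·142) = 32375/239412 = 0.13523
Risk in exposed = 175/1861 = 0.09404; risk in unexposed = 142/327 = 0.43425; RR = 0.21655
OR/RR = 0.13523 / 0.21655 = 0.62447
The outcome is not rare, so the OR lies further from 1 than the RR.

0.62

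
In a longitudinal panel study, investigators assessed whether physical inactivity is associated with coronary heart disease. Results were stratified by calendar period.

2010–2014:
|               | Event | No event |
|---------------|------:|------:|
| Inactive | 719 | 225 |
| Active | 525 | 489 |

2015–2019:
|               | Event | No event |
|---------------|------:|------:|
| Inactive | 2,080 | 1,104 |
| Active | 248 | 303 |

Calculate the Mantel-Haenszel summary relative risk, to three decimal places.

1.462

RR_MH = Σ(aᵢ·n₀ᵢ/nᵢ) / Σ(cᵢ·n₁ᵢ/nᵢ), with n₁ᵢ = aᵢ+bᵢ (exposed), n₀ᵢ = cᵢ+dᵢ (unexposed), nᵢ = n₁ᵢ+n₀ᵢ.
Stratum 1 (2010–2014): n₁ = 944, n₀ = 1014, n = 1958; a·n₀/n = 719·1014/1958 = 372.3524; c·n₁/n = 525·944/1958 = 253.1154
Stratum 2 (2015–2019): n₁ = 3184, n₀ = 551, n = 3735; a·n₀/n = 2080·551/3735 = 306.8487; c·n₁/n = 248·3184/3735 = 211.4142
RR_MH = (372.3524 + 306.8487) / (253.1154 + 211.4142) = 679.2011 / 464.5296 = 1.46213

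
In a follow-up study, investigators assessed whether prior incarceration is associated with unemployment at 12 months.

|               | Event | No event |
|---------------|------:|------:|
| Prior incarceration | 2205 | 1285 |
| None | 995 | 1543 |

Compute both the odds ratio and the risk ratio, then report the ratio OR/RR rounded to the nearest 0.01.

Cells: a = 2205, b = 1285, c = 995, d = 1543.
OR = (2205·1543)/(1285·995) = 3402315/1278575 = 2.66102
Risk in exposed = 2205/3490 = 0.63181; risk in unexposed = 995/2538 = 0.39204; RR = 1.61158
OR/RR = 2.66102 / 1.61158 = 1.65119
The outcome is not rare, so the OR lies further from 1 than the RR.

1.65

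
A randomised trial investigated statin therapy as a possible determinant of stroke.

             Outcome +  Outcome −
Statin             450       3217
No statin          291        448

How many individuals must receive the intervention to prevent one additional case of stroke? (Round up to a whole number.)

4

Risk in treated group = 450/3667 = 0.12272; risk in control = 291/739 = 0.39378.
Absolute risk reduction = 0.39378 − 0.12272 = 0.27106
NNT = 1 / ARR = 1 / 0.27106 = 3.689 → round up → 4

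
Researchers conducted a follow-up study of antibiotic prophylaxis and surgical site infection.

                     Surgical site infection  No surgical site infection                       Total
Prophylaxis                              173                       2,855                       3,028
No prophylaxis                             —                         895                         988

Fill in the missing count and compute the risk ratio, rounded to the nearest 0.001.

The missing cell is in the unexposed row: 988 − 895 = 93.
So a = 173, b = 2855, c = 93, d = 895.
RR = [a/(a+b)] / [c/(c+d)] = (173/3028) / (93/988) = 0.05713/0.09413 = 0.60697

0.607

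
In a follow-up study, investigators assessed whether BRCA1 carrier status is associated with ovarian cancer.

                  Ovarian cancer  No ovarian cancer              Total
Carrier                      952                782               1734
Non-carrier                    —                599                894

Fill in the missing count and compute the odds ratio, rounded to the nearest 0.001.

2.472

The missing cell is in the unexposed row: 894 − 599 = 295.
So a = 952, b = 782, c = 295, d = 599.
OR = (a·d)/(b·c) = (952 × 599) / (782 × 295) = 570248 / 230690 = 2.47192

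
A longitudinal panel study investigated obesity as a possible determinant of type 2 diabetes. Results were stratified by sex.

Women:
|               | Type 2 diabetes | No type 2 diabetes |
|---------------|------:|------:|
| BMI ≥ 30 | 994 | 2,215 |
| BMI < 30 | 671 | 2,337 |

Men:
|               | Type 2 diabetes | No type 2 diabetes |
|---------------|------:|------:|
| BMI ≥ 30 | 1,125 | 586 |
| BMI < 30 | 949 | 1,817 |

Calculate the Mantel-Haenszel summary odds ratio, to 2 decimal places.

2.29

OR_MH = Σ(aᵢdᵢ/nᵢ) / Σ(bᵢcᵢ/nᵢ), where nᵢ is the stratum total.
Stratum 1 (Women): n = 6217; a·d/n = 994·2337/6217 = 373.6493; b·c/n = 2215·671/6217 = 239.0647
Stratum 2 (Men): n = 4477; a·d/n = 1125·1817/4477 = 456.5836; b·c/n = 586·949/4477 = 124.2158
OR_MH = (373.6493 + 456.5836) / (239.0647 + 124.2158) = 830.2330 / 363.2804 = 2.28538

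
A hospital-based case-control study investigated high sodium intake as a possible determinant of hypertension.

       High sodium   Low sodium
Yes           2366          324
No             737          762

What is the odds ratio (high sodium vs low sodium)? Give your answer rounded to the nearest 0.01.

Reading the table with exposure as columns: a = 2366 (High sodium, case), b = 737 (High sodium, non-case), c = 324 (Low sodium, case), d = 762.
OR = (a·d)/(b·c) = (2366 × 762) / (737 × 324) = 1802892 / 238788 = 7.55018
The odds of hypertension are about 7.55 times as high in the high sodium group.

7.55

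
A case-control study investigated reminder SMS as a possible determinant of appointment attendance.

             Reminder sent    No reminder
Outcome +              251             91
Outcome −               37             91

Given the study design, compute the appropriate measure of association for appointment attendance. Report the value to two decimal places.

Reading the table with exposure as columns: a = 251 (Reminder sent, case), b = 37 (Reminder sent, non-case), c = 91 (No reminder, case), d = 91.
This is a case-control study: participants were sampled on outcome status, so risks in the source population cannot be estimated directly — relative risk is not valid here. The odds ratio is the appropriate measure.
OR = (a·d)/(b·c) = (251 × 91) / (37 × 91) = 22841 / 3367 = 6.78378

6.78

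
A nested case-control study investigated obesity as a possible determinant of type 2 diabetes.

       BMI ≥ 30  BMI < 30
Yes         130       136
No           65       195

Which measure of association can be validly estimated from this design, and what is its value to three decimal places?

Reading the table with exposure as columns: a = 130 (BMI ≥ 30, case), b = 65 (BMI ≥ 30, non-case), c = 136 (BMI < 30, case), d = 195.
This is a nested case-control study: participants were sampled on outcome status, so risks in the source population cannot be estimated directly — relative risk is not valid here. The odds ratio is the appropriate measure.
OR = (a·d)/(b·c) = (130 × 195) / (65 × 136) = 25350 / 8840 = 2.86765

2.868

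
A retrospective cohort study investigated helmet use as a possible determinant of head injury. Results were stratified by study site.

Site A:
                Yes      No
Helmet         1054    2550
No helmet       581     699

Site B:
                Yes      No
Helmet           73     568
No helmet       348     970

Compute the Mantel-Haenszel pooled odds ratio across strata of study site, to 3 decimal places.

0.463

OR_MH = Σ(aᵢdᵢ/nᵢ) / Σ(bᵢcᵢ/nᵢ), where nᵢ is the stratum total.
Stratum 1 (Site A): n = 4884; a·d/n = 1054·699/4884 = 150.8489; b·c/n = 2550·581/4884 = 303.3477
Stratum 2 (Site B): n = 1959; a·d/n = 73·970/1959 = 36.1460; b·c/n = 568·348/1959 = 100.9005
OR_MH = (150.8489 + 36.1460) / (303.3477 + 100.9005) = 186.9949 / 404.2481 = 0.46257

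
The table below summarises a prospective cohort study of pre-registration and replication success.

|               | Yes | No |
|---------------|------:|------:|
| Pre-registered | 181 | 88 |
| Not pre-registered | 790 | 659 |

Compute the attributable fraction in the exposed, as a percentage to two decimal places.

18.97

Cells: a = 181, b = 88, c = 790, d = 659.
Risk in exposed = 181/269 = 0.67286; risk in unexposed = 790/1449 = 0.54520.
RR = 0.67286/0.54520 = 1.23415
AR% = (RR − 1)/RR × 100 = (1.23415 − 1)/1.23415 × 100 = 18.9725%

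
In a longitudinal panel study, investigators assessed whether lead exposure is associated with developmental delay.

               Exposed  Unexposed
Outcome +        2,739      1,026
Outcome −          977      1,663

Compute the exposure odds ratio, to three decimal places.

Reading the table with exposure as columns: a = 2739 (Exposed, case), b = 977 (Exposed, non-case), c = 1026 (Unexposed, case), d = 1663.
OR = (a·d)/(b·c) = (2739 × 1663) / (977 × 1026) = 4554957 / 1002402 = 4.54404
The odds of developmental delay are about 4.54 times as high in the exposed group.

4.544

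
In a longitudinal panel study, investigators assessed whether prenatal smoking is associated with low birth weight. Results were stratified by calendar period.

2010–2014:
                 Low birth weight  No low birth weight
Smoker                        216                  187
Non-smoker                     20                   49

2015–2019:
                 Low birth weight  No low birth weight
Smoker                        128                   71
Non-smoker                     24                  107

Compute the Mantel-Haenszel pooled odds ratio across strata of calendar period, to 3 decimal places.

OR_MH = Σ(aᵢdᵢ/nᵢ) / Σ(bᵢcᵢ/nᵢ), where nᵢ is the stratum total.
Stratum 1 (2010–2014): n = 472; a·d/n = 216·49/472 = 22.4237; b·c/n = 187·20/472 = 7.9237
Stratum 2 (2015–2019): n = 330; a·d/n = 128·107/330 = 41.5030; b·c/n = 71·24/330 = 5.1636
OR_MH = (22.4237 + 41.5030) / (7.9237 + 5.1636) = 63.9268 / 13.0874 = 4.88462

4.885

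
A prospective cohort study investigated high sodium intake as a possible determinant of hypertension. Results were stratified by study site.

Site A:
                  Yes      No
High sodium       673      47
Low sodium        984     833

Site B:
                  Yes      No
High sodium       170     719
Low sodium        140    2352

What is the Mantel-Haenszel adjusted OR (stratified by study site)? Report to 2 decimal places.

7.07

OR_MH = Σ(aᵢdᵢ/nᵢ) / Σ(bᵢcᵢ/nᵢ), where nᵢ is the stratum total.
Stratum 1 (Site A): n = 2537; a·d/n = 673·833/2537 = 220.9732; b·c/n = 47·984/2537 = 18.2294
Stratum 2 (Site B): n = 3381; a·d/n = 170·2352/3381 = 118.2609; b·c/n = 719·140/3381 = 29.7723
OR_MH = (220.9732 + 118.2609) / (18.2294 + 29.7723) = 339.2341 / 48.0017 = 7.06713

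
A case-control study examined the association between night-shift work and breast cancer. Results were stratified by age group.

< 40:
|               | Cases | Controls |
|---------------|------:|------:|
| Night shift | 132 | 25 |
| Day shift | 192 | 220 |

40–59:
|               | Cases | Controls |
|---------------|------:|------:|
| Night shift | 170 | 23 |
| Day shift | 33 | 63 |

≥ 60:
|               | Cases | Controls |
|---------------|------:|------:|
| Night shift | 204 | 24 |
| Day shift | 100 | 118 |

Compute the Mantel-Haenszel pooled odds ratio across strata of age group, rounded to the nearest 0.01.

8.64

OR_MH = Σ(aᵢdᵢ/nᵢ) / Σ(bᵢcᵢ/nᵢ), where nᵢ is the stratum total.
Stratum 1 (< 40): n = 569; a·d/n = 132·220/569 = 51.0369; b·c/n = 25·192/569 = 8.4359
Stratum 2 (40–59): n = 289; a·d/n = 170·63/289 = 37.0588; b·c/n = 23·33/289 = 2.6263
Stratum 3 (≥ 60): n = 446; a·d/n = 204·118/446 = 53.9731; b·c/n = 24·100/446 = 5.3812
OR_MH = (51.0369 + 37.0588 + 53.9731) / (8.4359 + 2.6263 + 5.3812) = 142.0688 / 16.4433 = 8.63991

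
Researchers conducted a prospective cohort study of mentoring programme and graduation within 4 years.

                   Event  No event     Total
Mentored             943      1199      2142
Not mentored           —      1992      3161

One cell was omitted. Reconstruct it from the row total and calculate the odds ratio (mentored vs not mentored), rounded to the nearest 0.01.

1.34

The missing cell is in the unexposed row: 3161 − 1992 = 1169.
So a = 943, b = 1199, c = 1169, d = 1992.
OR = (a·d)/(b·c) = (943 × 1992) / (1199 × 1169) = 1878456 / 1401631 = 1.34019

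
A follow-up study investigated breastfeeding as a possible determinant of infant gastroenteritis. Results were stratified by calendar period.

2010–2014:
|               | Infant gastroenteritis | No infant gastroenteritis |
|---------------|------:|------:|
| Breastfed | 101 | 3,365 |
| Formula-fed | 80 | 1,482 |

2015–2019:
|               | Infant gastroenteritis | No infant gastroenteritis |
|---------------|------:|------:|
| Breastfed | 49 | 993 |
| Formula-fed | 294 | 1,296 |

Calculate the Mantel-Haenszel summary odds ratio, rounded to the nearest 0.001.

0.328

OR_MH = Σ(aᵢdᵢ/nᵢ) / Σ(bᵢcᵢ/nᵢ), where nᵢ is the stratum total.
Stratum 1 (2010–2014): n = 5028; a·d/n = 101·1482/5028 = 29.7697; b·c/n = 3365·80/5028 = 53.5402
Stratum 2 (2015–2019): n = 2632; a·d/n = 49·1296/2632 = 24.1277; b·c/n = 993·294/2632 = 110.9202
OR_MH = (29.7697 + 24.1277) / (53.5402 + 110.9202) = 53.8973 / 164.4604 = 0.32772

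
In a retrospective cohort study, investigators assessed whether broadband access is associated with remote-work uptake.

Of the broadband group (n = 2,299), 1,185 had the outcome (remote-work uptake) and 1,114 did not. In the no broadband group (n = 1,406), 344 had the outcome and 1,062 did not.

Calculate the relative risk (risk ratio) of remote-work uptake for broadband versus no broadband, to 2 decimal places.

2.11

From the description: a = 1185, b = 1114, c = 344, d = 1062.
Risk in exposed = 1185/2299 = 0.51544; risk in unexposed = 344/1406 = 0.24467.
RR = 0.51544 / 0.24467 = 2.10672
The risk among the exposed is 2.11 times that among the unexposed.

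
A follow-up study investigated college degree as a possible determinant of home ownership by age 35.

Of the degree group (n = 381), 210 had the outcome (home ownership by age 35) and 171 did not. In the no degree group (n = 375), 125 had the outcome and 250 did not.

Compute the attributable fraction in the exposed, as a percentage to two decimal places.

39.52

From the description: a = 210, b = 171, c = 125, d = 250.
Risk in exposed = 210/381 = 0.55118; risk in unexposed = 125/375 = 0.33333.
RR = 0.55118/0.33333 = 1.65354
AR% = (RR − 1)/RR × 100 = (1.65354 − 1)/1.65354 × 100 = 39.5238%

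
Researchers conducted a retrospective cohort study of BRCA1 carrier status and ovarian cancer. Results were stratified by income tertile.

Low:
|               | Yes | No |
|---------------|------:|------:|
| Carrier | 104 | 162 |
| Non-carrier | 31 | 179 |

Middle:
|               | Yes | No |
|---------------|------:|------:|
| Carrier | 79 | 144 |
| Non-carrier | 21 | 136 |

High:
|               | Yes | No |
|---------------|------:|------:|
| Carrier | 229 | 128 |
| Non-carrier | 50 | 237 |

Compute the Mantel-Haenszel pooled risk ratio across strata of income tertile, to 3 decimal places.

RR_MH = Σ(aᵢ·n₀ᵢ/nᵢ) / Σ(cᵢ·n₁ᵢ/nᵢ), with n₁ᵢ = aᵢ+bᵢ (exposed), n₀ᵢ = cᵢ+dᵢ (unexposed), nᵢ = n₁ᵢ+n₀ᵢ.
Stratum 1 (Low): n₁ = 266, n₀ = 210, n = 476; a·n₀/n = 104·210/476 = 45.8824; c·n₁/n = 31·266/476 = 17.3235
Stratum 2 (Middle): n₁ = 223, n₀ = 157, n = 380; a·n₀/n = 79·157/380 = 32.6395; c·n₁/n = 21·223/380 = 12.3237
Stratum 3 (High): n₁ = 357, n₀ = 287, n = 644; a·n₀/n = 229·287/644 = 102.0543; c·n₁/n = 50·357/644 = 27.7174
RR_MH = (45.8824 + 32.6395 + 102.0543) / (17.3235 + 12.3237 + 27.7174) = 180.5762 / 57.3646 = 3.14787

3.148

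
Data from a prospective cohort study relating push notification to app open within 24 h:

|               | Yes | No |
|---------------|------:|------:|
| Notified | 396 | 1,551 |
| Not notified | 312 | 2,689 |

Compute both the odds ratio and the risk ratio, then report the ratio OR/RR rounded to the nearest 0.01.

Cells: a = 396, b = 1551, c = 312, d = 2689.
OR = (396·2689)/(1551·312) = 1064844/483912 = 2.20049
Risk in exposed = 396/1947 = 0.20339; risk in unexposed = 312/3001 = 0.10397; RR = 1.95632
OR/RR = 2.20049 / 1.95632 = 1.12481
The outcome is not rare, so the OR lies further from 1 than the RR.

1.12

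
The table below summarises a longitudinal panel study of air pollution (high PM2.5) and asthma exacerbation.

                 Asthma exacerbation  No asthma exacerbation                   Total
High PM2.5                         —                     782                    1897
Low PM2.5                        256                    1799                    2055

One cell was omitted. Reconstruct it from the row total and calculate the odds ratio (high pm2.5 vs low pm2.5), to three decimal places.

10.020

The missing cell is in the exposed row: 1897 − 782 = 1115.
So a = 1115, b = 782, c = 256, d = 1799.
OR = (a·d)/(b·c) = (1115 × 1799) / (782 × 256) = 2005885 / 200192 = 10.01981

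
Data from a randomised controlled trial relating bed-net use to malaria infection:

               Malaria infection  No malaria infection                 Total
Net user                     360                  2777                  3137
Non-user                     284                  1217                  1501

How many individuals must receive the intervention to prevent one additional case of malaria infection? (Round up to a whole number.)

Risk in treated group = 360/3137 = 0.11476; risk in control = 284/1501 = 0.18921.
Absolute risk reduction = 0.18921 − 0.11476 = 0.07445
NNT = 1 / ARR = 1 / 0.07445 = 13.432 → round up → 14

14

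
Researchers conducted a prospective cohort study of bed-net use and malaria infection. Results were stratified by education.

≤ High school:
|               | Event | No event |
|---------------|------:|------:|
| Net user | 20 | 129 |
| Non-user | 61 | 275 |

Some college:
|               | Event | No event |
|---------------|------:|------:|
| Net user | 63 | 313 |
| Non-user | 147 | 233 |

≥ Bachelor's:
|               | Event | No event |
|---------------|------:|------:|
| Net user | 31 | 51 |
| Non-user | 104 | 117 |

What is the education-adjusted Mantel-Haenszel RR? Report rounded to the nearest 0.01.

0.57

RR_MH = Σ(aᵢ·n₀ᵢ/nᵢ) / Σ(cᵢ·n₁ᵢ/nᵢ), with n₁ᵢ = aᵢ+bᵢ (exposed), n₀ᵢ = cᵢ+dᵢ (unexposed), nᵢ = n₁ᵢ+n₀ᵢ.
Stratum 1 (≤ High school): n₁ = 149, n₀ = 336, n = 485; a·n₀/n = 20·336/485 = 13.8557; c·n₁/n = 61·149/485 = 18.7402
Stratum 2 (Some college): n₁ = 376, n₀ = 380, n = 756; a·n₀/n = 63·380/756 = 31.6667; c·n₁/n = 147·376/756 = 73.1111
Stratum 3 (≥ Bachelor's): n₁ = 82, n₀ = 221, n = 303; a·n₀/n = 31·221/303 = 22.6106; c·n₁/n = 104·82/303 = 28.1452
RR_MH = (13.8557 + 31.6667 + 22.6106) / (18.7402 + 73.1111 + 28.1452) = 68.1329 / 119.9965 = 0.56779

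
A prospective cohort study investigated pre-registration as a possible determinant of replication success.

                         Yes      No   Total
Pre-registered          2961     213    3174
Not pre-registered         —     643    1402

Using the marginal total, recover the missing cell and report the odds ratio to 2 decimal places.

The missing cell is in the unexposed row: 1402 − 643 = 759.
So a = 2961, b = 213, c = 759, d = 643.
OR = (a·d)/(b·c) = (2961 × 643) / (213 × 759) = 1903923 / 161667 = 11.77682

11.78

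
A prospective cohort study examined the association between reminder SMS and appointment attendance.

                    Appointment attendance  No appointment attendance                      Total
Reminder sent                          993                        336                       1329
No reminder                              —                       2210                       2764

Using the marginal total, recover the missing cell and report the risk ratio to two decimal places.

3.73

The missing cell is in the unexposed row: 2764 − 2210 = 554.
So a = 993, b = 336, c = 554, d = 2210.
RR = [a/(a+b)] / [c/(c+d)] = (993/1329) / (554/2764) = 0.74718/0.20043 = 3.72780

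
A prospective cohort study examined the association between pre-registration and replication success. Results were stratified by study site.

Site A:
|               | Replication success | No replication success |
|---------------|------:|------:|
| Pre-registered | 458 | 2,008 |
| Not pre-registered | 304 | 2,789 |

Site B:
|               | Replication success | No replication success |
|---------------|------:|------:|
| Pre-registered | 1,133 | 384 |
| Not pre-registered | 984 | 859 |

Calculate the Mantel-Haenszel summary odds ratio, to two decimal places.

OR_MH = Σ(aᵢdᵢ/nᵢ) / Σ(bᵢcᵢ/nᵢ), where nᵢ is the stratum total.
Stratum 1 (Site A): n = 5559; a·d/n = 458·2789/5559 = 229.7827; b·c/n = 2008·304/5559 = 109.8097
Stratum 2 (Site B): n = 3360; a·d/n = 1133·859/3360 = 289.6568; b·c/n = 384·984/3360 = 112.4571
OR_MH = (229.7827 + 289.6568) / (109.8097 + 112.4571) = 519.4395 / 222.2668 = 2.33701

2.34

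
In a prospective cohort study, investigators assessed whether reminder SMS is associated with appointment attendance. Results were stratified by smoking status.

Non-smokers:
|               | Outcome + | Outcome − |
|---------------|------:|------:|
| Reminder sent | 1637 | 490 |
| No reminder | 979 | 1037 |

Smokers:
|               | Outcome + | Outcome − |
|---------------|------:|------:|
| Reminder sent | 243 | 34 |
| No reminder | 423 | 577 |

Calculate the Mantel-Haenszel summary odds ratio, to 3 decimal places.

OR_MH = Σ(aᵢdᵢ/nᵢ) / Σ(bᵢcᵢ/nᵢ), where nᵢ is the stratum total.
Stratum 1 (Non-smokers): n = 4143; a·d/n = 1637·1037/4143 = 409.7439; b·c/n = 490·979/4143 = 115.7881
Stratum 2 (Smokers): n = 1277; a·d/n = 243·577/1277 = 109.7972; b·c/n = 34·423/1277 = 11.2623
OR_MH = (409.7439 + 109.7972) / (115.7881 + 11.2623) = 519.5411 / 127.0504 = 4.08925

4.089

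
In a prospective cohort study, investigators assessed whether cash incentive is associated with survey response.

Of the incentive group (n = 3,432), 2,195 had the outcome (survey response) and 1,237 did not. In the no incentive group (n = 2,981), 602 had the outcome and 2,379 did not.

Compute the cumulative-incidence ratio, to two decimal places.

From the description: a = 2195, b = 1237, c = 602, d = 2379.
Risk in exposed = 2195/3432 = 0.63957; risk in unexposed = 602/2981 = 0.20195.
RR = 0.63957 / 0.20195 = 3.16703
The risk among the exposed is 3.17 times that among the unexposed.

3.17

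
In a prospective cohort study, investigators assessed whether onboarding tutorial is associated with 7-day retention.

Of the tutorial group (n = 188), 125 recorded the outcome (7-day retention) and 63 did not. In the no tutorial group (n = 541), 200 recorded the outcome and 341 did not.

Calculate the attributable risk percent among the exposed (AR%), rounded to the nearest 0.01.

From the description: a = 125, b = 63, c = 200, d = 341.
Risk in exposed = 125/188 = 0.66489; risk in unexposed = 200/541 = 0.36969.
RR = 0.66489/0.36969 = 1.79854
AR% = (RR − 1)/RR × 100 = (1.79854 − 1)/1.79854 × 100 = 44.3993%

44.40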